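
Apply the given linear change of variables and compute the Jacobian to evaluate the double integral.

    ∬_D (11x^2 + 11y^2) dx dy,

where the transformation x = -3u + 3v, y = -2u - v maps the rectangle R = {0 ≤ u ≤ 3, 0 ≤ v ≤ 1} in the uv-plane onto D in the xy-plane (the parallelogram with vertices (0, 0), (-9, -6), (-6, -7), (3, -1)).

Compute the Jacobian determinant of (x, y) with respect to (u, v):

    ∂(x,y)/∂(u,v) = | -3  3 | = (-3)(-1) - (3)(-2) = 9.
                   | -2  -1 |

Its absolute value is |J| = 9 (the area scaling factor).

Substituting x = -3u + 3v, y = -2u - v into the integrand,

    11x^2 + 11y^2 → 143u^2 - 154u v + 110v^2,

so the integral becomes

    ∬_R (143u^2 - 154u v + 110v^2) · |J| du dv = ∫_0^3 ∫_0^1 (1287u^2 - 1386u v + 990v^2) dv du.

Inner (v): 1287u^2 - 693u + 330.
Outer (u): 18909/2.

Therefore ∬_D (11x^2 + 11y^2) dx dy = 18909/2.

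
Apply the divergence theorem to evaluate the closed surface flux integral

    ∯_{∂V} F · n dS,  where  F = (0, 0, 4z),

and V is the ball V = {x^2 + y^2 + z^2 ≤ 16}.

By the divergence theorem,

    ∯_{∂V} F · n dS = ∭_V (∇ · F) dV.

Compute the divergence:
    ∇ · F = ∂F_x/∂x + ∂F_y/∂y + ∂F_z/∂z = 0 + 0 + 4 = 4.

In spherical coordinates, x = ρ sin(φ) cos(θ), y = ρ sin(φ) sin(θ), z = ρ cos(φ), dV = ρ^2 sin(φ) dρ dφ dθ, with 0 ≤ ρ ≤ 4, 0 ≤ φ ≤ π, 0 ≤ θ ≤ 2π.

The integrand, after substitution and multiplying by the volume element, becomes (4) · ρ^2 sin(φ), so

    ∭_V (∇·F) dV = ∫_0^{2π} ∫_0^{π} ∫_0^{4} (4) · ρ^2 sin(φ) dρ dφ dθ.

Inner (ρ from 0 to 4): 256sin(φ)/3.
Middle (φ from 0 to π): 512/3.
Outer (θ from 0 to 2π): 1024π/3.

Therefore ∯_{∂V} F · n dS = 1024π/3.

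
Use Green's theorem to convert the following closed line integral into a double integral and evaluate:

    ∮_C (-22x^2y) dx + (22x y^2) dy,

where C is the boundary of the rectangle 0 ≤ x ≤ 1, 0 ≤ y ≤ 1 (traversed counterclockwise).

Green's theorem converts the closed line integral into a double integral over the enclosed region D:

    ∮_C P dx + Q dy = ∬_D (∂Q/∂x - ∂P/∂y) dA.

Here P = -22x^2y, Q = 22x y^2, so

    ∂Q/∂x = 22y^2,    ∂P/∂y = -22x^2,
    ∂Q/∂x - ∂P/∂y = 22x^2 + 22y^2.

D is the region 0 ≤ x ≤ 1, 0 ≤ y ≤ 1. Evaluating the double integral:

    ∬_D (22x^2 + 22y^2) dA = ∫_0^{1} ∫_0^{1} (22x^2 + 22y^2) dy dx.

Inner (y from 0 to 1): 22x^2 + 22/3.
Outer (x from 0 to 1): 44/3.

Therefore ∮_C P dx + Q dy = 44/3.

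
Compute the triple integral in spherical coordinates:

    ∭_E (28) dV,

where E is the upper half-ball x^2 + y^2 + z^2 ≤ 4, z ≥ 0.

In spherical coordinates, x = ρ sin(φ) cos(θ), y = ρ sin(φ) sin(θ), z = ρ cos(φ), and dV = ρ^2 sin(φ) dρ dφ dθ.

The integrand becomes 28, so

    ∭_E (28) dV = ∫_{0}^{2π} ∫_{0}^{π/2} ∫_{0}^{2} (28) · ρ^2 sin(φ) dρ dφ dθ.

Inner (ρ): 224sin(φ)/3.
Middle (φ): 224/3.
Outer (θ): 448π/3.

Therefore the triple integral equals 448π/3.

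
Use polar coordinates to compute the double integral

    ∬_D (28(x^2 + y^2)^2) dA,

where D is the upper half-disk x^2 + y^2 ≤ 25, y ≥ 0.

The region D is 0 ≤ r ≤ 5, 0 ≤ θ ≤ π in polar coordinates, where x = r cos(θ), y = r sin(θ), and dA = r dr dθ.

Under the substitution, the integrand becomes 28r^4, so

    ∬_D (28(x^2 + y^2)^2) dA = ∫_{0}^{π} ∫_{0}^{5} (28r^4) · r dr dθ.

Inner integral (in r): ∫_{0}^{5} (28r^4) · r dr = 218750/3.

Outer integral (in θ): ∫_{0}^{π} (218750/3) dθ = 218750π/3.

Therefore ∬_D (28(x^2 + y^2)^2) dA = 218750π/3.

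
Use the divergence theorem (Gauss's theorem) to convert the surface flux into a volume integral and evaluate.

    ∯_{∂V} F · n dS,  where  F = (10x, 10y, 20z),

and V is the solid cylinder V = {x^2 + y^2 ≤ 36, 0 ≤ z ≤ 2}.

By the divergence theorem,

    ∯_{∂V} F · n dS = ∭_V (∇ · F) dV.

Compute the divergence:
    ∇ · F = ∂F_x/∂x + ∂F_y/∂y + ∂F_z/∂z = 10 + 10 + 20 = 40.

In cylindrical coordinates, x = r cos(θ), y = r sin(θ), z = z, dV = r dr dθ dz, with 0 ≤ r ≤ 6, 0 ≤ θ ≤ 2π, 0 ≤ z ≤ 2.

The integrand, after substitution and multiplying by the volume element, becomes (40) · r, so

    ∭_V (∇·F) dV = ∫_0^{2π} ∫_0^{6} ∫_0^{2} (40) · r dz dr dθ.

Inner (z from 0 to 2): 80r.
Middle (r from 0 to 6): 1440.
Outer (θ from 0 to 2π): 2880π.

Therefore ∯_{∂V} F · n dS = 2880π.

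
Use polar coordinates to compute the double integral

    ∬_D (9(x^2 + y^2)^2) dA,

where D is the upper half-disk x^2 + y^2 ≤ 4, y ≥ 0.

The region D is 0 ≤ r ≤ 2, 0 ≤ θ ≤ π in polar coordinates, where x = r cos(θ), y = r sin(θ), and dA = r dr dθ.

Under the substitution, the integrand becomes 9r^4, so

    ∬_D (9(x^2 + y^2)^2) dA = ∫_{0}^{π} ∫_{0}^{2} (9r^4) · r dr dθ.

Inner integral (in r): ∫_{0}^{2} (9r^4) · r dr = 96.

Outer integral (in θ): ∫_{0}^{π} (96) dθ = 96π.

Therefore ∬_D (9(x^2 + y^2)^2) dA = 96π.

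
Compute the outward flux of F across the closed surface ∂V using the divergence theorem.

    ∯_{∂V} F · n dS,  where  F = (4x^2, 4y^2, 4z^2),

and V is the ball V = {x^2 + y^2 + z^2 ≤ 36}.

By the divergence theorem,

    ∯_{∂V} F · n dS = ∭_V (∇ · F) dV.

Compute the divergence:
    ∇ · F = ∂F_x/∂x + ∂F_y/∂y + ∂F_z/∂z = 8x + 8y + 8z.

In spherical coordinates, x = ρ sin(φ) cos(θ), y = ρ sin(φ) sin(θ), z = ρ cos(φ), dV = ρ^2 sin(φ) dρ dφ dθ, with 0 ≤ ρ ≤ 6, 0 ≤ φ ≤ π, 0 ≤ θ ≤ 2π.

The integrand, after substitution and multiplying by the volume element, becomes (8ρ (sqrt(2)sin(φ)sin(θ + π/4) + cos(φ))) · ρ^2 sin(φ), so

    ∭_V (∇·F) dV = ∫_0^{2π} ∫_0^{π} ∫_0^{6} (8ρ (sqrt(2)sin(φ)sin(θ + π/4) + cos(φ))) · ρ^2 sin(φ) dρ dφ dθ.

Inner (ρ from 0 to 6): 2592(sqrt(2)sin(φ)sin(θ + π/4) + cos(φ))sin(φ).
Middle (φ from 0 to π): 1296sqrt(2)π sin(θ + π/4).
Outer (θ from 0 to 2π): 0.

Therefore ∯_{∂V} F · n dS = 0.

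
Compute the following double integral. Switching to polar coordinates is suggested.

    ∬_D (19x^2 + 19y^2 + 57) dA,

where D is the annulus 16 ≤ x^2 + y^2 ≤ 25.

The region D is 4 ≤ r ≤ 5, 0 ≤ θ ≤ 2π in polar coordinates, where x = r cos(θ), y = r sin(θ), and dA = r dr dθ.

Under the substitution, the integrand becomes 19r^2 + 57, so

    ∬_D (19x^2 + 19y^2 + 57) dA = ∫_{0}^{2π} ∫_{4}^{5} (19r^2 + 57) · r dr dθ.

Inner integral (in r): ∫_{4}^{5} (19r^2 + 57) · r dr = 8037/4.

Outer integral (in θ): ∫_{0}^{2π} (8037/4) dθ = 8037π/2.

Therefore ∬_D (19x^2 + 19y^2 + 57) dA = 8037π/2.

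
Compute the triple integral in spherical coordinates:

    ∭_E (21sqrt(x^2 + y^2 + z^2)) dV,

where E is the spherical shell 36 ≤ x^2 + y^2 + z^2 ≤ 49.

In spherical coordinates, x = ρ sin(φ) cos(θ), y = ρ sin(φ) sin(θ), z = ρ cos(φ), and dV = ρ^2 sin(φ) dρ dφ dθ.

The integrand becomes 21ρ, so

    ∭_E (21sqrt(x^2 + y^2 + z^2)) dV = ∫_{0}^{2π} ∫_{0}^{π} ∫_{6}^{7} (21ρ) · ρ^2 sin(φ) dρ dφ dθ.

Inner (ρ): 23205sin(φ)/4.
Middle (φ): 23205/2.
Outer (θ): 23205π.

Therefore the triple integral equals 23205π.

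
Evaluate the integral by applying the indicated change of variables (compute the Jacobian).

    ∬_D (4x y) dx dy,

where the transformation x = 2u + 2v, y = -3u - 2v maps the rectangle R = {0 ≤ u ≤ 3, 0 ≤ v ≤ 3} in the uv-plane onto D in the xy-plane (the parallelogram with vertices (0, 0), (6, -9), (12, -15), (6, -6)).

Compute the Jacobian determinant of (x, y) with respect to (u, v):

    ∂(x,y)/∂(u,v) = | 2  2 | = (2)(-2) - (2)(-3) = 2.
                   | -3  -2 |

Its absolute value is |J| = 2 (the area scaling factor).

Substituting x = 2u + 2v, y = -3u - 2v into the integrand,

    4x y → -24u^2 - 40u v - 16v^2,

so the integral becomes

    ∬_R (-24u^2 - 40u v - 16v^2) · |J| du dv = ∫_0^3 ∫_0^3 (-48u^2 - 80u v - 32v^2) dv du.

Inner (v): -144u^2 - 360u - 288.
Outer (u): -3780.

Therefore ∬_D (4x y) dx dy = -3780.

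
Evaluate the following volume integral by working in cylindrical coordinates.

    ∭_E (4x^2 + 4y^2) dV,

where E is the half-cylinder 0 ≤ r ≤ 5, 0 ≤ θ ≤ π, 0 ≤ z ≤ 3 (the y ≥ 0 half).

In cylindrical coordinates, x = r cos(θ), y = r sin(θ), z = z, and dV = r dr dθ dz.

The integrand becomes 4r^2, so

    ∭_E (4x^2 + 4y^2) dV = ∫_{0}^{π} ∫_{0}^{5} ∫_{0}^{3} (4r^2) · r dz dr dθ.

Inner (z): 12r^3.
Middle (r from 0 to 5): 1875.
Outer (θ): 1875π.

Therefore the triple integral equals 1875π.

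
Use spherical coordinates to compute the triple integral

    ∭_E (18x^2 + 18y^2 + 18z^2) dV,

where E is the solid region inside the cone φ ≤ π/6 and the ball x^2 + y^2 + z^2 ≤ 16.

In spherical coordinates, x = ρ sin(φ) cos(θ), y = ρ sin(φ) sin(θ), z = ρ cos(φ), and dV = ρ^2 sin(φ) dρ dφ dθ.

The integrand becomes 18ρ^2, so

    ∭_E (18x^2 + 18y^2 + 18z^2) dV = ∫_{0}^{2π} ∫_{0}^{π/6} ∫_{0}^{4} (18ρ^2) · ρ^2 sin(φ) dρ dφ dθ.

Inner (ρ): 18432sin(φ)/5.
Middle (φ): 18432/5 - 9216sqrt(3)/5.
Outer (θ): 18432π (2 - sqrt(3))/5.

Therefore the triple integral equals 18432π (2 - sqrt(3))/5.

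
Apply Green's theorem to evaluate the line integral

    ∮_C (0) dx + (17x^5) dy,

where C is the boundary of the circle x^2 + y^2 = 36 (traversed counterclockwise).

Green's theorem converts the closed line integral into a double integral over the enclosed region D:

    ∮_C P dx + Q dy = ∬_D (∂Q/∂x - ∂P/∂y) dA.

Here P = 0, Q = 17x^5, so

    ∂Q/∂x = 85x^4,    ∂P/∂y = 0,
    ∂Q/∂x - ∂P/∂y = 85x^4.

D is the region x^2 + y^2 ≤ 36. Evaluating the double integral:

In polar coordinates (x = r cos θ, y = r sin θ, dA = r dr dθ) the integrand becomes 85r^4cos(θ)^4, so

    ∬_D (85x^4) dA = ∫_0^{2π} ∫_0^{6} (85r^4cos(θ)^4) · r dr dθ.

Inner (r from 0 to 6): 660960cos(θ)^4.
Outer (θ from 0 to 2π): 495720π.

Therefore ∮_C P dx + Q dy = 495720π.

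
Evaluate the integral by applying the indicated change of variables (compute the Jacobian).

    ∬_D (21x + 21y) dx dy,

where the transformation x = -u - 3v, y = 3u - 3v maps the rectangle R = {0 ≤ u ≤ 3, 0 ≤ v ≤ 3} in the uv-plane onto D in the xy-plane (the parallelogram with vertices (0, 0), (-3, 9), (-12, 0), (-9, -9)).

Compute the Jacobian determinant of (x, y) with respect to (u, v):

    ∂(x,y)/∂(u,v) = | -1  -3 | = (-1)(-3) - (-3)(3) = 12.
                   | 3  -3 |

Its absolute value is |J| = 12 (the area scaling factor).

Substituting x = -u - 3v, y = 3u - 3v into the integrand,

    21x + 21y → 42u - 126v,

so the integral becomes

    ∬_R (42u - 126v) · |J| du dv = ∫_0^3 ∫_0^3 (504u - 1512v) dv du.

Inner (v): 1512u - 6804.
Outer (u): -13608.

Therefore ∬_D (21x + 21y) dx dy = -13608.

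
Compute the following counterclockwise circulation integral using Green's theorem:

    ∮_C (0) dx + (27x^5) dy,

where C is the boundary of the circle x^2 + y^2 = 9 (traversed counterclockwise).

Green's theorem converts the closed line integral into a double integral over the enclosed region D:

    ∮_C P dx + Q dy = ∬_D (∂Q/∂x - ∂P/∂y) dA.

Here P = 0, Q = 27x^5, so

    ∂Q/∂x = 135x^4,    ∂P/∂y = 0,
    ∂Q/∂x - ∂P/∂y = 135x^4.

D is the region x^2 + y^2 ≤ 9. Evaluating the double integral:

In polar coordinates (x = r cos θ, y = r sin θ, dA = r dr dθ) the integrand becomes 135r^4cos(θ)^4, so

    ∬_D (135x^4) dA = ∫_0^{2π} ∫_0^{3} (135r^4cos(θ)^4) · r dr dθ.

Inner (r from 0 to 3): 32805cos(θ)^4/2.
Outer (θ from 0 to 2π): 98415π/8.

Therefore ∮_C P dx + Q dy = 98415π/8.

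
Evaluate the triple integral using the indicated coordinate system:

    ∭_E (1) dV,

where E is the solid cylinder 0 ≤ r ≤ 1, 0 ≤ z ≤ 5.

In cylindrical coordinates, x = r cos(θ), y = r sin(θ), z = z, and dV = r dr dθ dz.

The integrand becomes 1, so

    ∭_E (1) dV = ∫_{0}^{2π} ∫_{0}^{1} ∫_{0}^{5} (1) · r dz dr dθ.

Inner (z): 5r.
Middle (r from 0 to 1): 5/2.
Outer (θ): 5π.

Therefore the triple integral equals 5π.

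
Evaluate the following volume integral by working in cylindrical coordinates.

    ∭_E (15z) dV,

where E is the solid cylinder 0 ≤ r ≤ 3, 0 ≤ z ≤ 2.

In cylindrical coordinates, x = r cos(θ), y = r sin(θ), z = z, and dV = r dr dθ dz.

The integrand becomes 15z, so

    ∭_E (15z) dV = ∫_{0}^{2π} ∫_{0}^{3} ∫_{0}^{2} (15z) · r dz dr dθ.

Inner (z): 30r.
Middle (r from 0 to 3): 135.
Outer (θ): 270π.

Therefore the triple integral equals 270π.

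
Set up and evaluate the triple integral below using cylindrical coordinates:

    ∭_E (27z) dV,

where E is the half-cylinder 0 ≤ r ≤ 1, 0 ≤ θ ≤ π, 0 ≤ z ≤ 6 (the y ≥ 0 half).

In cylindrical coordinates, x = r cos(θ), y = r sin(θ), z = z, and dV = r dr dθ dz.

The integrand becomes 27z, so

    ∭_E (27z) dV = ∫_{0}^{π} ∫_{0}^{1} ∫_{0}^{6} (27z) · r dz dr dθ.

Inner (z): 486r.
Middle (r from 0 to 1): 243.
Outer (θ): 243π.

Therefore the triple integral equals 243π.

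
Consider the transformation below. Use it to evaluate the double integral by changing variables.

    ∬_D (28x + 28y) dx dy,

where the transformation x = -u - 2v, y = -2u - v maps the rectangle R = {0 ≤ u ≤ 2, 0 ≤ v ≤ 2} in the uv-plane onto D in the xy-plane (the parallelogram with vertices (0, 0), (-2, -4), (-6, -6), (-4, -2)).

Compute the Jacobian determinant of (x, y) with respect to (u, v):

    ∂(x,y)/∂(u,v) = | -1  -2 | = (-1)(-1) - (-2)(-2) = -3.
                   | -2  -1 |

Its absolute value is |J| = 3 (the area scaling factor).

Substituting x = -u - 2v, y = -2u - v into the integrand,

    28x + 28y → -84u - 84v,

so the integral becomes

    ∬_R (-84u - 84v) · |J| du dv = ∫_0^2 ∫_0^2 (-252u - 252v) dv du.

Inner (v): -504u - 504.
Outer (u): -2016.

Therefore ∬_D (28x + 28y) dx dy = -2016.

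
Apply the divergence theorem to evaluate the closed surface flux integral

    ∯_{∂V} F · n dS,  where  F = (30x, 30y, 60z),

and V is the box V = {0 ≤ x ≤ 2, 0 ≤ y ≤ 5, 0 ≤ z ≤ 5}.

By the divergence theorem,

    ∯_{∂V} F · n dS = ∭_V (∇ · F) dV.

Compute the divergence:
    ∇ · F = ∂F_x/∂x + ∂F_y/∂y + ∂F_z/∂z = 30 + 30 + 60 = 120.

V is a rectangular box, so dV = dx dy dz with 0 ≤ x ≤ 2, 0 ≤ y ≤ 5, 0 ≤ z ≤ 5.

Integrate (120) over V as an iterated integral:

    ∭_V (∇·F) dV = ∫_0^{2} ∫_0^{5} ∫_0^{5} (120) dz dy dx.

Inner (z from 0 to 5): 600.
Middle (y from 0 to 5): 3000.
Outer (x from 0 to 2): 6000.

Therefore ∯_{∂V} F · n dS = 6000.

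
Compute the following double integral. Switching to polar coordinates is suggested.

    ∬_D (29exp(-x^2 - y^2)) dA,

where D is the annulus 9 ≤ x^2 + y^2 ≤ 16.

The region D is 3 ≤ r ≤ 4, 0 ≤ θ ≤ 2π in polar coordinates, where x = r cos(θ), y = r sin(θ), and dA = r dr dθ.

Under the substitution, the integrand becomes 29exp(-r^2), so

    ∬_D (29exp(-x^2 - y^2)) dA = ∫_{0}^{2π} ∫_{3}^{4} (29exp(-r^2)) · r dr dθ.

Inner integral (in r): ∫_{3}^{4} (29exp(-r^2)) · r dr = -(29 - 29exp(7))exp(-16)/2.

Outer integral (in θ): ∫_{0}^{2π} (-(29 - 29exp(7))exp(-16)/2) dθ = -29π (1 - exp(7))exp(-16).

Therefore ∬_D (29exp(-x^2 - y^2)) dA = -29π (1 - exp(7))exp(-16).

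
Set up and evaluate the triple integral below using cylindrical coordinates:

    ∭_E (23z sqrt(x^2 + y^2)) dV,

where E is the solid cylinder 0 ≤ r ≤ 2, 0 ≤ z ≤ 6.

In cylindrical coordinates, x = r cos(θ), y = r sin(θ), z = z, and dV = r dr dθ dz.

The integrand becomes 23r z, so

    ∭_E (23z sqrt(x^2 + y^2)) dV = ∫_{0}^{2π} ∫_{0}^{2} ∫_{0}^{6} (23r z) · r dz dr dθ.

Inner (z): 414r^2.
Middle (r from 0 to 2): 1104.
Outer (θ): 2208π.

Therefore the triple integral equals 2208π.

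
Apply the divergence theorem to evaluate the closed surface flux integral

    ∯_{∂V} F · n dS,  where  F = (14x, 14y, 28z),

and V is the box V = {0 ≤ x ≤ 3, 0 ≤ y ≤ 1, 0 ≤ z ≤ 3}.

By the divergence theorem,

    ∯_{∂V} F · n dS = ∭_V (∇ · F) dV.

Compute the divergence:
    ∇ · F = ∂F_x/∂x + ∂F_y/∂y + ∂F_z/∂z = 14 + 14 + 28 = 56.

V is a rectangular box, so dV = dx dy dz with 0 ≤ x ≤ 3, 0 ≤ y ≤ 1, 0 ≤ z ≤ 3.

Integrate (56) over V as an iterated integral:

    ∭_V (∇·F) dV = ∫_0^{3} ∫_0^{1} ∫_0^{3} (56) dz dy dx.

Inner (z from 0 to 3): 168.
Middle (y from 0 to 1): 168.
Outer (x from 0 to 3): 504.

Therefore ∯_{∂V} F · n dS = 504.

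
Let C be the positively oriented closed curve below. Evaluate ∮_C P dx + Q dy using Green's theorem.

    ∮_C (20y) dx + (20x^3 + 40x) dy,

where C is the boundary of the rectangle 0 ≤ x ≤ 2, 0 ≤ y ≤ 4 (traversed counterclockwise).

Green's theorem converts the closed line integral into a double integral over the enclosed region D:

    ∮_C P dx + Q dy = ∬_D (∂Q/∂x - ∂P/∂y) dA.

Here P = 20y, Q = 20x^3 + 40x, so

    ∂Q/∂x = 60x^2 + 40,    ∂P/∂y = 20,
    ∂Q/∂x - ∂P/∂y = 60x^2 + 20.

D is the region 0 ≤ x ≤ 2, 0 ≤ y ≤ 4. Evaluating the double integral:

    ∬_D (60x^2 + 20) dA = ∫_0^{2} ∫_0^{4} (60x^2 + 20) dy dx.

Inner (y from 0 to 4): 240x^2 + 80.
Outer (x from 0 to 2): 800.

Therefore ∮_C P dx + Q dy = 800.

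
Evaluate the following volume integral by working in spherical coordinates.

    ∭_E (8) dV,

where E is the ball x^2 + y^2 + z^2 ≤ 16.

In spherical coordinates, x = ρ sin(φ) cos(θ), y = ρ sin(φ) sin(θ), z = ρ cos(φ), and dV = ρ^2 sin(φ) dρ dφ dθ.

The integrand becomes 8, so

    ∭_E (8) dV = ∫_{0}^{2π} ∫_{0}^{π} ∫_{0}^{4} (8) · ρ^2 sin(φ) dρ dφ dθ.

Inner (ρ): 512sin(φ)/3.
Middle (φ): 1024/3.
Outer (θ): 2048π/3.

Therefore the triple integral equals 2048π/3.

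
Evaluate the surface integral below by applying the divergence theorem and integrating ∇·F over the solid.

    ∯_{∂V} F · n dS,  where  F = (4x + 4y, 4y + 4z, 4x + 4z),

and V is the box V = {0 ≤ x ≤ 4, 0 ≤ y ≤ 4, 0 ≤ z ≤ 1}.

By the divergence theorem,

    ∯_{∂V} F · n dS = ∭_V (∇ · F) dV.

Compute the divergence:
    ∇ · F = ∂F_x/∂x + ∂F_y/∂y + ∂F_z/∂z = 4 + 4 + 4 = 12.

V is a rectangular box, so dV = dx dy dz with 0 ≤ x ≤ 4, 0 ≤ y ≤ 4, 0 ≤ z ≤ 1.

Integrate (12) over V as an iterated integral:

    ∭_V (∇·F) dV = ∫_0^{4} ∫_0^{4} ∫_0^{1} (12) dz dy dx.

Inner (z from 0 to 1): 12.
Middle (y from 0 to 4): 48.
Outer (x from 0 to 4): 192.

Therefore ∯_{∂V} F · n dS = 192.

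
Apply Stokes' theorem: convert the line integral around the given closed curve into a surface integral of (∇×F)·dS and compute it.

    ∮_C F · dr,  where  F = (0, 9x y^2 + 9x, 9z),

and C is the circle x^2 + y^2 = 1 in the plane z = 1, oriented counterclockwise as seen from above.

Let S be the flat disk x^2 + y^2 ≤ 1 in the plane z = 1, with upward unit normal n̂ = ẑ. By Stokes' theorem,

    ∮_C F · dr = ∬_S (∇ × F) · n̂ dS = ∬_D (curl F)_z dA,

where D is the disk x^2 + y^2 ≤ 1.

Compute the curl of F = (0, 9x y^2 + 9x, 9z):
    (∇ × F)_x = ∂F_z/∂y - ∂F_y/∂z = 0,
    (∇ × F)_y = ∂F_x/∂z - ∂F_z/∂x = 0,
    (∇ × F)_z = ∂F_y/∂x - ∂F_x/∂y = 9y^2 + 9.

On z = 1, (curl F)_z = 9y^2 + 9.

Convert to polar (x = r cos θ, y = r sin θ, dA = r dr dθ); the integrand becomes 9r^2sin(θ)^2 + 9, so

    ∬_D (curl F)_z dA = ∫_0^{2π} ∫_0^{1} (9r^2sin(θ)^2 + 9) · r dr dθ.

Inner (r from 0 to 1): 9sin(θ)^2/4 + 9/2.
Outer (θ from 0 to 2π): 45π/4.

Therefore ∮_C F · dr = 45π/4.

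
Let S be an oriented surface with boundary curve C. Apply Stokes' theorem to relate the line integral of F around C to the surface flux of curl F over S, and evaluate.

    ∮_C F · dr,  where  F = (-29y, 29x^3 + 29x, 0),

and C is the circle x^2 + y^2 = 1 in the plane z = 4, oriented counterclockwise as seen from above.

Let S be the flat disk x^2 + y^2 ≤ 1 in the plane z = 4, with upward unit normal n̂ = ẑ. By Stokes' theorem,

    ∮_C F · dr = ∬_S (∇ × F) · n̂ dS = ∬_D (curl F)_z dA,

where D is the disk x^2 + y^2 ≤ 1.

Compute the curl of F = (-29y, 29x^3 + 29x, 0):
    (∇ × F)_x = ∂F_z/∂y - ∂F_y/∂z = 0,
    (∇ × F)_y = ∂F_x/∂z - ∂F_z/∂x = 0,
    (∇ × F)_z = ∂F_y/∂x - ∂F_x/∂y = 87x^2 + 58.

On z = 4, (curl F)_z = 87x^2 + 58.

Convert to polar (x = r cos θ, y = r sin θ, dA = r dr dθ); the integrand becomes 87r^2cos(θ)^2 + 58, so

    ∬_D (curl F)_z dA = ∫_0^{2π} ∫_0^{1} (87r^2cos(θ)^2 + 58) · r dr dθ.

Inner (r from 0 to 1): 87cos(θ)^2/4 + 29.
Outer (θ from 0 to 2π): 319π/4.

Therefore ∮_C F · dr = 319π/4.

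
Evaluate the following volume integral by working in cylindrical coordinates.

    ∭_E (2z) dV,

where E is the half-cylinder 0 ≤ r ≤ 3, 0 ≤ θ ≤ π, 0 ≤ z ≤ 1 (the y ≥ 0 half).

In cylindrical coordinates, x = r cos(θ), y = r sin(θ), z = z, and dV = r dr dθ dz.

The integrand becomes 2z, so

    ∭_E (2z) dV = ∫_{0}^{π} ∫_{0}^{3} ∫_{0}^{1} (2z) · r dz dr dθ.

Inner (z): r.
Middle (r from 0 to 3): 9/2.
Outer (θ): 9π/2.

Therefore the triple integral equals 9π/2.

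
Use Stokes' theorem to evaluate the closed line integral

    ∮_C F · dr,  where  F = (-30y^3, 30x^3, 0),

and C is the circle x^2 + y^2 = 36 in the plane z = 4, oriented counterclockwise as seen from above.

Let S be the flat disk x^2 + y^2 ≤ 36 in the plane z = 4, with upward unit normal n̂ = ẑ. By Stokes' theorem,

    ∮_C F · dr = ∬_S (∇ × F) · n̂ dS = ∬_D (curl F)_z dA,

where D is the disk x^2 + y^2 ≤ 36.

Compute the curl of F = (-30y^3, 30x^3, 0):
    (∇ × F)_x = ∂F_z/∂y - ∂F_y/∂z = 0,
    (∇ × F)_y = ∂F_x/∂z - ∂F_z/∂x = 0,
    (∇ × F)_z = ∂F_y/∂x - ∂F_x/∂y = 90x^2 + 90y^2.

On z = 4, (curl F)_z = 90x^2 + 90y^2.

Convert to polar (x = r cos θ, y = r sin θ, dA = r dr dθ); the integrand becomes 90r^2, so

    ∬_D (curl F)_z dA = ∫_0^{2π} ∫_0^{6} (90r^2) · r dr dθ.

Inner (r from 0 to 6): 29160.
Outer (θ from 0 to 2π): 58320π.

Therefore ∮_C F · dr = 58320π.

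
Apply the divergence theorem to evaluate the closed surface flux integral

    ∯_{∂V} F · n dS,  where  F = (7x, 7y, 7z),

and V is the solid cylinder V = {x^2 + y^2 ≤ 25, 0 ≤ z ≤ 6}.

By the divergence theorem,

    ∯_{∂V} F · n dS = ∭_V (∇ · F) dV.

Compute the divergence:
    ∇ · F = ∂F_x/∂x + ∂F_y/∂y + ∂F_z/∂z = 7 + 7 + 7 = 21.

In cylindrical coordinates, x = r cos(θ), y = r sin(θ), z = z, dV = r dr dθ dz, with 0 ≤ r ≤ 5, 0 ≤ θ ≤ 2π, 0 ≤ z ≤ 6.

The integrand, after substitution and multiplying by the volume element, becomes (21) · r, so

    ∭_V (∇·F) dV = ∫_0^{2π} ∫_0^{5} ∫_0^{6} (21) · r dz dr dθ.

Inner (z from 0 to 6): 126r.
Middle (r from 0 to 5): 1575.
Outer (θ from 0 to 2π): 3150π.

Therefore ∯_{∂V} F · n dS = 3150π.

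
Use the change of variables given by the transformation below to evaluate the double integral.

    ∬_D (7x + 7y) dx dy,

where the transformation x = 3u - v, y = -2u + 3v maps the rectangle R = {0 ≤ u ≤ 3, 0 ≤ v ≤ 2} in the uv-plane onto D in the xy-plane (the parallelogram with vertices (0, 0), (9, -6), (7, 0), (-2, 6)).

Compute the Jacobian determinant of (x, y) with respect to (u, v):

    ∂(x,y)/∂(u,v) = | 3  -1 | = (3)(3) - (-1)(-2) = 7.
                   | -2  3 |

Its absolute value is |J| = 7 (the area scaling factor).

Substituting x = 3u - v, y = -2u + 3v into the integrand,

    7x + 7y → 7u + 14v,

so the integral becomes

    ∬_R (7u + 14v) · |J| du dv = ∫_0^3 ∫_0^2 (49u + 98v) dv du.

Inner (v): 98u + 196.
Outer (u): 1029.

Therefore ∬_D (7x + 7y) dx dy = 1029.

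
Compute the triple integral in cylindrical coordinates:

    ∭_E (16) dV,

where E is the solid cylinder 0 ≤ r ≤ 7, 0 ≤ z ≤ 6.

In cylindrical coordinates, x = r cos(θ), y = r sin(θ), z = z, and dV = r dr dθ dz.

The integrand becomes 16, so

    ∭_E (16) dV = ∫_{0}^{2π} ∫_{0}^{7} ∫_{0}^{6} (16) · r dz dr dθ.

Inner (z): 96r.
Middle (r from 0 to 7): 2352.
Outer (θ): 4704π.

Therefore the triple integral equals 4704π.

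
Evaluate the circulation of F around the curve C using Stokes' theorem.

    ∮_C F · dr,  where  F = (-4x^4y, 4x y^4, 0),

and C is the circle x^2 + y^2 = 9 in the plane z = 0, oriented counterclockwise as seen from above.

Let S be the flat disk x^2 + y^2 ≤ 9 in the plane z = 0, with upward unit normal n̂ = ẑ. By Stokes' theorem,

    ∮_C F · dr = ∬_S (∇ × F) · n̂ dS = ∬_D (curl F)_z dA,

where D is the disk x^2 + y^2 ≤ 9.

Compute the curl of F = (-4x^4y, 4x y^4, 0):
    (∇ × F)_x = ∂F_z/∂y - ∂F_y/∂z = 0,
    (∇ × F)_y = ∂F_x/∂z - ∂F_z/∂x = 0,
    (∇ × F)_z = ∂F_y/∂x - ∂F_x/∂y = 4x^4 + 4y^4.

On z = 0, (curl F)_z = 4x^4 + 4y^4.

Convert to polar (x = r cos θ, y = r sin θ, dA = r dr dθ); the integrand becomes 4r^4(sin(θ)^4 + cos(θ)^4), so

    ∬_D (curl F)_z dA = ∫_0^{2π} ∫_0^{3} (4r^4(sin(θ)^4 + cos(θ)^4)) · r dr dθ.

Inner (r from 0 to 3): 486sin(θ)^4 + 486cos(θ)^4.
Outer (θ from 0 to 2π): 729π.

Therefore ∮_C F · dr = 729π.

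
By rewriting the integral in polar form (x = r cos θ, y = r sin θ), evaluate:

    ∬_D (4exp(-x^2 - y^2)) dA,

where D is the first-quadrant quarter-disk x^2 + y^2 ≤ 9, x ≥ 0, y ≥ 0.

The region D is 0 ≤ r ≤ 3, 0 ≤ θ ≤ π/2 in polar coordinates, where x = r cos(θ), y = r sin(θ), and dA = r dr dθ.

Under the substitution, the integrand becomes 4exp(-r^2), so

    ∬_D (4exp(-x^2 - y^2)) dA = ∫_{0}^{π/2} ∫_{0}^{3} (4exp(-r^2)) · r dr dθ.

Inner integral (in r): ∫_{0}^{3} (4exp(-r^2)) · r dr = 2 - 2exp(-9).

Outer integral (in θ): ∫_{0}^{π/2} (2 - 2exp(-9)) dθ = -π exp(-9) + π.

Therefore ∬_D (4exp(-x^2 - y^2)) dA = -π exp(-9) + π.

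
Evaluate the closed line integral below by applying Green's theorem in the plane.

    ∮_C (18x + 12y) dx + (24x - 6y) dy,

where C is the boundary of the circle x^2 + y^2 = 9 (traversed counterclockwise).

Green's theorem converts the closed line integral into a double integral over the enclosed region D:

    ∮_C P dx + Q dy = ∬_D (∂Q/∂x - ∂P/∂y) dA.

Here P = 18x + 12y, Q = 24x - 6y, so

    ∂Q/∂x = 24,    ∂P/∂y = 12,
    ∂Q/∂x - ∂P/∂y = 12.

D is the region x^2 + y^2 ≤ 9. Evaluating the double integral:

In polar coordinates (x = r cos θ, y = r sin θ, dA = r dr dθ) the integrand becomes 12, so

    ∬_D (12) dA = ∫_0^{2π} ∫_0^{3} (12) · r dr dθ.

Inner (r from 0 to 3): 54.
Outer (θ from 0 to 2π): 108π.

Therefore ∮_C P dx + Q dy = 108π.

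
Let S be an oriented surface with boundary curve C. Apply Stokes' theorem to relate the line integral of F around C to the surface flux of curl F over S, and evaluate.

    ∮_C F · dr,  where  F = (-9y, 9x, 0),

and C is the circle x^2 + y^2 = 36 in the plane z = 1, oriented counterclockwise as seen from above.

Let S be the flat disk x^2 + y^2 ≤ 36 in the plane z = 1, with upward unit normal n̂ = ẑ. By Stokes' theorem,

    ∮_C F · dr = ∬_S (∇ × F) · n̂ dS = ∬_D (curl F)_z dA,

where D is the disk x^2 + y^2 ≤ 36.

Compute the curl of F = (-9y, 9x, 0):
    (∇ × F)_x = ∂F_z/∂y - ∂F_y/∂z = 0,
    (∇ × F)_y = ∂F_x/∂z - ∂F_z/∂x = 0,
    (∇ × F)_z = ∂F_y/∂x - ∂F_x/∂y = 18.

On z = 1, (curl F)_z = 18.

Convert to polar (x = r cos θ, y = r sin θ, dA = r dr dθ); the integrand becomes 18, so

    ∬_D (curl F)_z dA = ∫_0^{2π} ∫_0^{6} (18) · r dr dθ.

Inner (r from 0 to 6): 324.
Outer (θ from 0 to 2π): 648π.

Therefore ∮_C F · dr = 648π.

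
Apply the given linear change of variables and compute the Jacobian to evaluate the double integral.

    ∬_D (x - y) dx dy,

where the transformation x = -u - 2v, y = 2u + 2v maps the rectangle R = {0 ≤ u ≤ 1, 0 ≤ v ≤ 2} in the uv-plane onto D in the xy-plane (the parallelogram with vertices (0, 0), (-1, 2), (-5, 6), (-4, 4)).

Compute the Jacobian determinant of (x, y) with respect to (u, v):

    ∂(x,y)/∂(u,v) = | -1  -2 | = (-1)(2) - (-2)(2) = 2.
                   | 2  2 |

Its absolute value is |J| = 2 (the area scaling factor).

Substituting x = -u - 2v, y = 2u + 2v into the integrand,

    x - y → -3u - 4v,

so the integral becomes

    ∬_R (-3u - 4v) · |J| du dv = ∫_0^1 ∫_0^2 (-6u - 8v) dv du.

Inner (v): -12u - 16.
Outer (u): -22.

Therefore ∬_D (x - y) dx dy = -22.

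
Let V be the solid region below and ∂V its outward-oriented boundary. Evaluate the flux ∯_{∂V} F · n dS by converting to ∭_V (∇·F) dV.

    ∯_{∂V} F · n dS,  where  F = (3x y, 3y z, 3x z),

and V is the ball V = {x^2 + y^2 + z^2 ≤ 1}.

By the divergence theorem,

    ∯_{∂V} F · n dS = ∭_V (∇ · F) dV.

Compute the divergence:
    ∇ · F = ∂F_x/∂x + ∂F_y/∂y + ∂F_z/∂z = 3y + 3z + 3x = 3x + 3y + 3z.

In spherical coordinates, x = ρ sin(φ) cos(θ), y = ρ sin(φ) sin(θ), z = ρ cos(φ), dV = ρ^2 sin(φ) dρ dφ dθ, with 0 ≤ ρ ≤ 1, 0 ≤ φ ≤ π, 0 ≤ θ ≤ 2π.

The integrand, after substitution and multiplying by the volume element, becomes (3ρ (sqrt(2)sin(φ)sin(θ + π/4) + cos(φ))) · ρ^2 sin(φ), so

    ∭_V (∇·F) dV = ∫_0^{2π} ∫_0^{π} ∫_0^{1} (3ρ (sqrt(2)sin(φ)sin(θ + π/4) + cos(φ))) · ρ^2 sin(φ) dρ dφ dθ.

Inner (ρ from 0 to 1): 3(sqrt(2)sin(φ)sin(θ + π/4) + cos(φ))sin(φ)/4.
Middle (φ from 0 to π): 3sqrt(2)π sin(θ + π/4)/8.
Outer (θ from 0 to 2π): 0.

Therefore ∯_{∂V} F · n dS = 0.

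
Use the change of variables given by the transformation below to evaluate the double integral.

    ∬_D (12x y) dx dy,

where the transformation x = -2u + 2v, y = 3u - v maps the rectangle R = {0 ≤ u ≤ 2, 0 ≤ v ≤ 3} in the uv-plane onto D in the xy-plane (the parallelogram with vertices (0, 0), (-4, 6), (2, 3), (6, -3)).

Compute the Jacobian determinant of (x, y) with respect to (u, v):

    ∂(x,y)/∂(u,v) = | -2  2 | = (-2)(-1) - (2)(3) = -4.
                   | 3  -1 |

Its absolute value is |J| = 4 (the area scaling factor).

Substituting x = -2u + 2v, y = 3u - v into the integrand,

    12x y → -72u^2 + 96u v - 24v^2,

so the integral becomes

    ∬_R (-72u^2 + 96u v - 24v^2) · |J| du dv = ∫_0^2 ∫_0^3 (-288u^2 + 384u v - 96v^2) dv du.

Inner (v): -864u^2 + 1728u - 864.
Outer (u): -576.

Therefore ∬_D (12x y) dx dy = -576.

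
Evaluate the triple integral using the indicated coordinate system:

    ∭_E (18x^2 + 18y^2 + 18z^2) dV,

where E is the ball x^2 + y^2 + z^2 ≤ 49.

In spherical coordinates, x = ρ sin(φ) cos(θ), y = ρ sin(φ) sin(θ), z = ρ cos(φ), and dV = ρ^2 sin(φ) dρ dφ dθ.

The integrand becomes 18ρ^2, so

    ∭_E (18x^2 + 18y^2 + 18z^2) dV = ∫_{0}^{2π} ∫_{0}^{π} ∫_{0}^{7} (18ρ^2) · ρ^2 sin(φ) dρ dφ dθ.

Inner (ρ): 302526sin(φ)/5.
Middle (φ): 605052/5.
Outer (θ): 1210104π/5.

Therefore the triple integral equals 1210104π/5.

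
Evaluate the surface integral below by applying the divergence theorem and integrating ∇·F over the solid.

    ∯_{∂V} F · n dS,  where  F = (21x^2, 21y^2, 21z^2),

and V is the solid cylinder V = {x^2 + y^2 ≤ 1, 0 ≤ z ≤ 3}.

By the divergence theorem,

    ∯_{∂V} F · n dS = ∭_V (∇ · F) dV.

Compute the divergence:
    ∇ · F = ∂F_x/∂x + ∂F_y/∂y + ∂F_z/∂z = 42x + 42y + 42z.

In cylindrical coordinates, x = r cos(θ), y = r sin(θ), z = z, dV = r dr dθ dz, with 0 ≤ r ≤ 1, 0 ≤ θ ≤ 2π, 0 ≤ z ≤ 3.

The integrand, after substitution and multiplying by the volume element, becomes (42sqrt(2)r sin(θ + π/4) + 42z) · r, so

    ∭_V (∇·F) dV = ∫_0^{2π} ∫_0^{1} ∫_0^{3} (42sqrt(2)r sin(θ + π/4) + 42z) · r dz dr dθ.

Inner (z from 0 to 3): 63r (2sqrt(2)r sin(θ + π/4) + 3).
Middle (r from 0 to 1): 42sqrt(2)sin(θ + π/4) + 189/2.
Outer (θ from 0 to 2π): 189π.

Therefore ∯_{∂V} F · n dS = 189π.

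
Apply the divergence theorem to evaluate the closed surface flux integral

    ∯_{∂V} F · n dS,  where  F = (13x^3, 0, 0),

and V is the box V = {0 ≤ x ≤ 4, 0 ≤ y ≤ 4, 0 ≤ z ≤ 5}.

By the divergence theorem,

    ∯_{∂V} F · n dS = ∭_V (∇ · F) dV.

Compute the divergence:
    ∇ · F = ∂F_x/∂x + ∂F_y/∂y + ∂F_z/∂z = 39x^2 + 0 + 0 = 39x^2.

V is a rectangular box, so dV = dx dy dz with 0 ≤ x ≤ 4, 0 ≤ y ≤ 4, 0 ≤ z ≤ 5.

Integrate (39x^2) over V as an iterated integral:

    ∭_V (∇·F) dV = ∫_0^{4} ∫_0^{4} ∫_0^{5} (39x^2) dz dy dx.

Inner (z from 0 to 5): 195x^2.
Middle (y from 0 to 4): 780x^2.
Outer (x from 0 to 4): 16640.

Therefore ∯_{∂V} F · n dS = 16640.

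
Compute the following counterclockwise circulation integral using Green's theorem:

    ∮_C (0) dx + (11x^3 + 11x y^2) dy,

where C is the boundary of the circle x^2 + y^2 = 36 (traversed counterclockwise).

Green's theorem converts the closed line integral into a double integral over the enclosed region D:

    ∮_C P dx + Q dy = ∬_D (∂Q/∂x - ∂P/∂y) dA.

Here P = 0, Q = 11x^3 + 11x y^2, so

    ∂Q/∂x = 33x^2 + 11y^2,    ∂P/∂y = 0,
    ∂Q/∂x - ∂P/∂y = 33x^2 + 11y^2.

D is the region x^2 + y^2 ≤ 36. Evaluating the double integral:

In polar coordinates (x = r cos θ, y = r sin θ, dA = r dr dθ) the integrand becomes 11r^2(cos(2θ) + 2), so

    ∬_D (33x^2 + 11y^2) dA = ∫_0^{2π} ∫_0^{6} (11r^2(cos(2θ) + 2)) · r dr dθ.

Inner (r from 0 to 6): 3564cos(2θ) + 7128.
Outer (θ from 0 to 2π): 14256π.

Therefore ∮_C P dx + Q dy = 14256π.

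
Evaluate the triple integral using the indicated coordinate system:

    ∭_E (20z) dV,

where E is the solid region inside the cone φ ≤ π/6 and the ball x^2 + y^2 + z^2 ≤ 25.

In spherical coordinates, x = ρ sin(φ) cos(θ), y = ρ sin(φ) sin(θ), z = ρ cos(φ), and dV = ρ^2 sin(φ) dρ dφ dθ.

The integrand becomes 20ρ cos(φ), so

    ∭_E (20z) dV = ∫_{0}^{2π} ∫_{0}^{π/6} ∫_{0}^{5} (20ρ cos(φ)) · ρ^2 sin(φ) dρ dφ dθ.

Inner (ρ): 3125sin(2φ)/2.
Middle (φ): 3125/8.
Outer (θ): 3125π/4.

Therefore the triple integral equals 3125π/4.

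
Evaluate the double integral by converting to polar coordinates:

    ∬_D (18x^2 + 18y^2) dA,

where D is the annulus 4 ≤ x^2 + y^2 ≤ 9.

The region D is 2 ≤ r ≤ 3, 0 ≤ θ ≤ 2π in polar coordinates, where x = r cos(θ), y = r sin(θ), and dA = r dr dθ.

Under the substitution, the integrand becomes 18r^2, so

    ∬_D (18x^2 + 18y^2) dA = ∫_{0}^{2π} ∫_{2}^{3} (18r^2) · r dr dθ.

Inner integral (in r): ∫_{2}^{3} (18r^2) · r dr = 585/2.

Outer integral (in θ): ∫_{0}^{2π} (585/2) dθ = 585π.

Therefore ∬_D (18x^2 + 18y^2) dA = 585π.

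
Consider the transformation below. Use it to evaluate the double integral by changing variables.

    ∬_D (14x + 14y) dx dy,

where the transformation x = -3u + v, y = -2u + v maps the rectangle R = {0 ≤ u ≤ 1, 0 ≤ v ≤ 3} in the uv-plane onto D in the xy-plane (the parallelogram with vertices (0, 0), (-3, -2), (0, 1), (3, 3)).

Compute the Jacobian determinant of (x, y) with respect to (u, v):

    ∂(x,y)/∂(u,v) = | -3  1 | = (-3)(1) - (1)(-2) = -1.
                   | -2  1 |

Its absolute value is |J| = 1 (the area scaling factor).

Substituting x = -3u + v, y = -2u + v into the integrand,

    14x + 14y → -70u + 28v,

so the integral becomes

    ∬_R (-70u + 28v) · |J| du dv = ∫_0^1 ∫_0^3 (-70u + 28v) dv du.

Inner (v): 126 - 210u.
Outer (u): 21.

Therefore ∬_D (14x + 14y) dx dy = 21.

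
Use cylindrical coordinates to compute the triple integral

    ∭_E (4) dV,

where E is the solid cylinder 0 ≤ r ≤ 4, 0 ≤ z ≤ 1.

In cylindrical coordinates, x = r cos(θ), y = r sin(θ), z = z, and dV = r dr dθ dz.

The integrand becomes 4, so

    ∭_E (4) dV = ∫_{0}^{2π} ∫_{0}^{4} ∫_{0}^{1} (4) · r dz dr dθ.

Inner (z): 4r.
Middle (r from 0 to 4): 32.
Outer (θ): 64π.

Therefore the triple integral equals 64π.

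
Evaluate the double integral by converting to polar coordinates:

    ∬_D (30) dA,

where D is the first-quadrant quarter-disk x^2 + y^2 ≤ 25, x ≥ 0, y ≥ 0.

The region D is 0 ≤ r ≤ 5, 0 ≤ θ ≤ π/2 in polar coordinates, where x = r cos(θ), y = r sin(θ), and dA = r dr dθ.

Under the substitution, the integrand becomes 30, so

    ∬_D (30) dA = ∫_{0}^{π/2} ∫_{0}^{5} (30) · r dr dθ.

Inner integral (in r): ∫_{0}^{5} (30) · r dr = 375.

Outer integral (in θ): ∫_{0}^{π/2} (375) dθ = 375π/2.

Therefore ∬_D (30) dA = 375π/2.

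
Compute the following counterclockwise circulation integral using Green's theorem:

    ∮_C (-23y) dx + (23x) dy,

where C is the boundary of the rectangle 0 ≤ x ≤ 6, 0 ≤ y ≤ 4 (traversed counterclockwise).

Green's theorem converts the closed line integral into a double integral over the enclosed region D:

    ∮_C P dx + Q dy = ∬_D (∂Q/∂x - ∂P/∂y) dA.

Here P = -23y, Q = 23x, so

    ∂Q/∂x = 23,    ∂P/∂y = -23,
    ∂Q/∂x - ∂P/∂y = 46.

D is the region 0 ≤ x ≤ 6, 0 ≤ y ≤ 4. Evaluating the double integral:

    ∬_D (46) dA = ∫_0^{6} ∫_0^{4} (46) dy dx.

Inner (y from 0 to 4): 184.
Outer (x from 0 to 6): 1104.

Therefore ∮_C P dx + Q dy = 1104.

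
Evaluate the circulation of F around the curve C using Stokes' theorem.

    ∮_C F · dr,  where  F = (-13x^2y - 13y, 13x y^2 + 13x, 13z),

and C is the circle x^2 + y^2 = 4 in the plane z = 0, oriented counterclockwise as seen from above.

Let S be the flat disk x^2 + y^2 ≤ 4 in the plane z = 0, with upward unit normal n̂ = ẑ. By Stokes' theorem,

    ∮_C F · dr = ∬_S (∇ × F) · n̂ dS = ∬_D (curl F)_z dA,

where D is the disk x^2 + y^2 ≤ 4.

Compute the curl of F = (-13x^2y - 13y, 13x y^2 + 13x, 13z):
    (∇ × F)_x = ∂F_z/∂y - ∂F_y/∂z = 0,
    (∇ × F)_y = ∂F_x/∂z - ∂F_z/∂x = 0,
    (∇ × F)_z = ∂F_y/∂x - ∂F_x/∂y = 13x^2 + 13y^2 + 26.

On z = 0, (curl F)_z = 13x^2 + 13y^2 + 26.

Convert to polar (x = r cos θ, y = r sin θ, dA = r dr dθ); the integrand becomes 13r^2 + 26, so

    ∬_D (curl F)_z dA = ∫_0^{2π} ∫_0^{2} (13r^2 + 26) · r dr dθ.

Inner (r from 0 to 2): 104.
Outer (θ from 0 to 2π): 208π.

Therefore ∮_C F · dr = 208π.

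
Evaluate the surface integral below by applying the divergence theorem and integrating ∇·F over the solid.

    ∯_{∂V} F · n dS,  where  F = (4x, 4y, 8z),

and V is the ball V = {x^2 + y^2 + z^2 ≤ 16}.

By the divergence theorem,

    ∯_{∂V} F · n dS = ∭_V (∇ · F) dV.

Compute the divergence:
    ∇ · F = ∂F_x/∂x + ∂F_y/∂y + ∂F_z/∂z = 4 + 4 + 8 = 16.

In spherical coordinates, x = ρ sin(φ) cos(θ), y = ρ sin(φ) sin(θ), z = ρ cos(φ), dV = ρ^2 sin(φ) dρ dφ dθ, with 0 ≤ ρ ≤ 4, 0 ≤ φ ≤ π, 0 ≤ θ ≤ 2π.

The integrand, after substitution and multiplying by the volume element, becomes (16) · ρ^2 sin(φ), so

    ∭_V (∇·F) dV = ∫_0^{2π} ∫_0^{π} ∫_0^{4} (16) · ρ^2 sin(φ) dρ dφ dθ.

Inner (ρ from 0 to 4): 1024sin(φ)/3.
Middle (φ from 0 to π): 2048/3.
Outer (θ from 0 to 2π): 4096π/3.

Therefore ∯_{∂V} F · n dS = 4096π/3.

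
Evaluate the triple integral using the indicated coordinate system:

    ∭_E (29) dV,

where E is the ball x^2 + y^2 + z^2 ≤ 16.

In spherical coordinates, x = ρ sin(φ) cos(θ), y = ρ sin(φ) sin(θ), z = ρ cos(φ), and dV = ρ^2 sin(φ) dρ dφ dθ.

The integrand becomes 29, so

    ∭_E (29) dV = ∫_{0}^{2π} ∫_{0}^{π} ∫_{0}^{4} (29) · ρ^2 sin(φ) dρ dφ dθ.

Inner (ρ): 1856sin(φ)/3.
Middle (φ): 3712/3.
Outer (θ): 7424π/3.

Therefore the triple integral equals 7424π/3.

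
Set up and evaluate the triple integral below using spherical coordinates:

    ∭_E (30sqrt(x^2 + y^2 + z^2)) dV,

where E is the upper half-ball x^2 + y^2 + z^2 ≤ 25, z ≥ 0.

In spherical coordinates, x = ρ sin(φ) cos(θ), y = ρ sin(φ) sin(θ), z = ρ cos(φ), and dV = ρ^2 sin(φ) dρ dφ dθ.

The integrand becomes 30ρ, so

    ∭_E (30sqrt(x^2 + y^2 + z^2)) dV = ∫_{0}^{2π} ∫_{0}^{π/2} ∫_{0}^{5} (30ρ) · ρ^2 sin(φ) dρ dφ dθ.

Inner (ρ): 9375sin(φ)/2.
Middle (φ): 9375/2.
Outer (θ): 9375π.

Therefore the triple integral equals 9375π.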